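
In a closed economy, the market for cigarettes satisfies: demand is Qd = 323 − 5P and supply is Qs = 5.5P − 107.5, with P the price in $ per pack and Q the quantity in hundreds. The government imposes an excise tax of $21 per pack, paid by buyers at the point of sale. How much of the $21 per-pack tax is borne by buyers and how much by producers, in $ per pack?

Before the tax: set 323 − 5P = 5.5P − 107.5 → P* = $41, Q* = 118.
With the tax collected from buyers, demand (in seller-price terms) shifts: Qd = 323 − 5(P + 21).
New equilibrium: buyers pay $52, producers receive $31, Q = 63. (Wedge: Pb − Ps = 21.)
Burden on buyers: $11; on producers: $10. (They sum to $21.)
The less price-elastic side of the market bears the larger share of a per-unit tax.

Buyers bear $11 per pack; producers bear $10 per pack.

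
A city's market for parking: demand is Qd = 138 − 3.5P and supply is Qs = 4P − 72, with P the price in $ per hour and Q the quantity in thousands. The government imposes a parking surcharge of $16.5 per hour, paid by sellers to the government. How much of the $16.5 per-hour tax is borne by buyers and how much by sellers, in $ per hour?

Before the tax: set 138 − 3.5P = 4P − 72 → P* = $28, Q* = 40.
With the tax collected from sellers, supply shifts: Qs = 4(P − 16.5) − 72.
New equilibrium: buyers pay $36.8, sellers receive $20.3, Q = 9.2. (Wedge: Pb − Ps = 16.5.)
Burden on buyers: $8.8; on sellers: $7.7. (They sum to $16.5.)
The less price-elastic side of the market bears the larger share of a per-unit tax.

Buyers bear $8.8 per hour; sellers bear $7.7 per hour.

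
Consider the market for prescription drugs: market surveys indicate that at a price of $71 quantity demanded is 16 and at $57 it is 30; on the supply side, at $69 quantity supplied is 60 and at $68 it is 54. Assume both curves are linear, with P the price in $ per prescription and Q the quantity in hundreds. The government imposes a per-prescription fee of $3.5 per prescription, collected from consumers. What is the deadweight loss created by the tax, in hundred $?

Deadweight loss = $5.25 hundred.

Demand slope: (30 − 16)/(57 − 71) = -1, so Qd = 87 − P.
Supply slope: (54 − 60)/(68 − 69) = 6, so Qs = 6P − 354.
Before the tax: set 87 − P = 6P − 354 → P* = $63, Q* = 24.
With the tax collected from consumers, demand (in seller-price terms) shifts: Qd = 87 − (P + 3.5).
New equilibrium: consumers pay $66, suppliers receive $62.5, Q = 21. (Wedge: Pb − Ps = 3.5.)
Quantity falls by |ΔQ| = |24 − 21| = 3.
DWL = ½ · t · |ΔQ| = ½ · 3.5 · 3 = $5.25.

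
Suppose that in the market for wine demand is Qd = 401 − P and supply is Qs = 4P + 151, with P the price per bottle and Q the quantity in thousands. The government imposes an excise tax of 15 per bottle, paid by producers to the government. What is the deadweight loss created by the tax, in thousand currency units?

Deadweight loss = 90 thousand.

Without the tax, 401 − P = 4P + 151 gives 5P = 250, so P* = 50 and Q* = 351.
With the tax collected from producers, supply shifts: Qs = 4(P − 15) + 151.
New equilibrium: consumers pay 62, producers receive 47, Q = 339. (Wedge: Pb − Ps = 15.)
Quantity falls by |ΔQ| = |351 − 339| = 12.
DWL = ½ · t · |ΔQ| = ½ · 15 · 12 = 90.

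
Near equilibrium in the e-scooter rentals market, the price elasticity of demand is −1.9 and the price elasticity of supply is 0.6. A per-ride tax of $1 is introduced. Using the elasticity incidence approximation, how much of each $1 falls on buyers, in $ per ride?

Buyers bear ≈ $0.24 per ride.

Incidence ratio: buyers' share ≈ εs / (εs + |εd|) = 0.6 / (0.6 + 1.9) = 0.24.
So buyers bear ≈ 0.24 × $1 = $0.24; suppliers bear $0.76.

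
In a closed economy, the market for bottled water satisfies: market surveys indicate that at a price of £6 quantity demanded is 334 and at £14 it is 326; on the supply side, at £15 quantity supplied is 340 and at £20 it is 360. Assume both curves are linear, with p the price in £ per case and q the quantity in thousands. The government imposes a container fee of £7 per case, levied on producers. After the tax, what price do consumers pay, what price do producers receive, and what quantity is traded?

Demand slope: (326 − 334)/(14 − 6) = -1, so qd = 340 − p.
Supply slope: (360 − 340)/(20 − 15) = 4, so qs = 4p + 280.
Before the tax: set 340 − p = 4p + 280 → p* = £12, q* = 328.
With the tax collected from producers, supply shifts: qs = 4(p − 7) + 280.
New equilibrium: consumers pay £17.6, producers receive £10.6, q = 322.4. (Wedge: pb − ps = 7.)
The less price-elastic side of the market bears the larger share of a per-unit tax.

Consumers pay £17.6; producers receive £10.6; quantity = 322.4.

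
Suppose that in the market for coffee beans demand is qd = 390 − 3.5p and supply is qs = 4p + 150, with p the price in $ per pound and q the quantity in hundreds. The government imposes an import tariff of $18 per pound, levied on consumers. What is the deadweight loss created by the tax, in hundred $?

Without the tax, 390 − 3.5p = 4p + 150 gives 7.5p = 240, so p* = $32 and q* = 278.
With the tax collected from consumers, demand (in seller-price terms) shifts: qd = 390 − 3.5(p + 18).
Solving gives q = 244.4 with consumers paying $41.6 and suppliers receiving $23.6 (the $18 wedge).
Quantity falls by |ΔQ| = |278 − 244.4| = 33.6.
DWL = ½ · t · |ΔQ| = ½ · 18 · 33.6 = $302.4.

Deadweight loss = $302.4 hundred.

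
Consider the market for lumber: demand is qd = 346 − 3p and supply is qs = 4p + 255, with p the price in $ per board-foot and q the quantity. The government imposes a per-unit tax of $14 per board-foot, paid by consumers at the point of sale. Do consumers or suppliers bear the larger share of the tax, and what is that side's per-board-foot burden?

Consumers bear the larger share: $8 per board-foot.

Without the tax, 346 − 3p = 4p + 255 gives 7p = 91, so p* = $13 and q* = 307.
With the tax collected from consumers, demand (in seller-price terms) shifts: qd = 346 − 3(p + 14).
Solving gives q = 283 with consumers paying $21 and suppliers receiving $7 (the $14 wedge).
Per-board-foot burden: consumers $8, suppliers $6.
Consumers take the larger share because demand is less price-elastic here (demand slope 3 vs supply slope 4).
The less price-elastic side of the market bears the larger share of a per-unit tax.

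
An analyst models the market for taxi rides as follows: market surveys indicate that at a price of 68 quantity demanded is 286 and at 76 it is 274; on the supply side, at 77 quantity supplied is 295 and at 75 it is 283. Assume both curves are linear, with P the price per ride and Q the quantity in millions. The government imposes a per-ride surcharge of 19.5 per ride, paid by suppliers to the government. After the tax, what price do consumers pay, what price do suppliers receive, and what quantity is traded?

Consumers pay 89.6; suppliers receive 70.1; quantity = 253.6.

Demand slope: (274 − 286)/(76 − 68) = -1.5, so Qd = 388 − 1.5P.
Supply slope: (283 − 295)/(75 − 77) = 6, so Qs = 6P − 167.
Before the tax: set 388 − 1.5P = 6P − 167 → P* = 74, Q* = 277.
With the tax collected from suppliers, supply shifts: Qs = 6(P − 19.5) − 167.
New equilibrium: consumers pay 89.6, suppliers receive 70.1, Q = 253.6. (Wedge: Pb − Ps = 19.5.)
The less price-elastic side of the market bears the larger share of a per-unit tax.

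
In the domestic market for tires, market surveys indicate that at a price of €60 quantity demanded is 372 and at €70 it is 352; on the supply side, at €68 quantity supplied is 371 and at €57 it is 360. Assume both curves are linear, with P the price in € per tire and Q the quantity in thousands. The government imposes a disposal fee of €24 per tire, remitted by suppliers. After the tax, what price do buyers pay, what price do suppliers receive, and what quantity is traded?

Buyers pay €71; suppliers receive €47; quantity = 350.

Demand slope: (352 − 372)/(70 − 60) = -2, so Qd = 492 − 2P.
Supply slope: (360 − 371)/(57 − 68) = 1, so Qs = P + 303.
Before the tax: set 492 − 2P = P + 303 → P* = €63, Q* = 366.
With the tax collected from suppliers, supply shifts: Qs = (P − 24) + 303.
Solving gives Q = 350 with buyers paying €71 and suppliers receiving €47 (the €24 wedge).
The less price-elastic side of the market bears the larger share of a per-unit tax.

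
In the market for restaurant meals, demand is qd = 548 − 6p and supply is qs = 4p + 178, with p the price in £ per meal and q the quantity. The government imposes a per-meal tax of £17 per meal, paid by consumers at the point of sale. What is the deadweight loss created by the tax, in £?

Deadweight loss = £346.8.

Before the tax: set 548 − 6p = 4p + 178 → p* = £37, q* = 326.
With the tax collected from consumers, demand (in seller-price terms) shifts: qd = 548 − 6(p + 17).
Solving gives q = 285.2 with consumers paying £43.8 and producers receiving £26.8 (the £17 wedge).
Quantity falls by |ΔQ| = |326 − 285.2| = 40.8.
DWL = ½ · t · |ΔQ| = ½ · 17 · 40.8 = £346.8.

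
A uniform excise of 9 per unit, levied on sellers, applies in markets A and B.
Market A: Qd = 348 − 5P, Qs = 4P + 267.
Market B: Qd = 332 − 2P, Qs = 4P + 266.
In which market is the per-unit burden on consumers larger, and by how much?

Market B, by 2.

Market A: pre-tax P* = 9, Q* = 303; post-tax Q = 283; per-unit burden on consumers = 4.
Market B: pre-tax P* = 11, Q* = 310; post-tax Q = 298; per-unit burden on consumers = 6.
Difference: 4 vs 6 → market B is larger by 2.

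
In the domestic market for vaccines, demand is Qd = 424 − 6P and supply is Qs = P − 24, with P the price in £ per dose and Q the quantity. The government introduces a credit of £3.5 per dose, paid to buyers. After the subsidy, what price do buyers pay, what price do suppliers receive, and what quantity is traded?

Buyers pay £63.5; suppliers receive £67; quantity = 43.

Before the subsidy: set 424 − 6P = P − 24 → P* = £64, Q* = 40.
With a per-unit subsidy paid to buyers, each effectively pays P − 3.5, so demand becomes Qd = 424 − 6(P − 3.5).
New equilibrium: buyers pay £63.5, suppliers receive £67, Q = 43. (Wedge: Pb − Ps = −3.5.)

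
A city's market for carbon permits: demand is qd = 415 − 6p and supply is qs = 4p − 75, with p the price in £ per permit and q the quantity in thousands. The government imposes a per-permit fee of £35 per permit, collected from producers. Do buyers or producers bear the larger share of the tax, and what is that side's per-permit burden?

Before the tax: set 415 − 6p = 4p − 75 → p* = £49, q* = 121.
With the tax collected from producers, supply shifts: qs = 4(p − 35) − 75.
Solving gives q = 37 with buyers paying £63 and producers receiving £28 (the £35 wedge).
Per-permit burden: buyers £14, producers £21.
Producers take the larger share because supply is less price-elastic here (demand slope 6 vs supply slope 4).
The less price-elastic side of the market bears the larger share of a per-unit tax.

Producers bear the larger share: £21 per permit.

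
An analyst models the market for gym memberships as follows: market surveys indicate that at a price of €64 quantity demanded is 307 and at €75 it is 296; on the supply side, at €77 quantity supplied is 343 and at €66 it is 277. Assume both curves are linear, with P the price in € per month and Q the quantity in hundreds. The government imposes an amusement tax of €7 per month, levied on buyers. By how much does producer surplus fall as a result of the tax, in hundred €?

Producer surplus falls by €298 hundred.

Demand slope: (296 − 307)/(75 − 64) = -1, so Qd = 371 − P.
Supply slope: (277 − 343)/(66 − 77) = 6, so Qs = 6P − 119.
Before the tax: set 371 − P = 6P − 119 → P* = €70, Q* = 301.
With the tax collected from buyers, demand (in seller-price terms) shifts: Qd = 371 − (P + 7).
Solving gives Q = 295 with buyers paying €76 and producers receiving €69 (the €7 wedge).
ΔPS is the trapezoid between Q = 295 and Q = 301 of height €1: ½ · (301 + 295) · 1 = €298.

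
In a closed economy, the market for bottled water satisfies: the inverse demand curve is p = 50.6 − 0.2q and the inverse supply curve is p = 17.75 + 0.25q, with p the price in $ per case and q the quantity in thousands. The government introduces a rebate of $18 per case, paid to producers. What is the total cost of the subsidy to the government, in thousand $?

Government outlay = $2034 thousand.

Inverting to q(p) form: qd = 253 − 5p; qs = 4p − 71.
Without the subsidy, 253 − 5p = 4p − 71 gives 9p = 324, so p* = $36 and q* = 73.
With a per-unit subsidy paid to producers, each receives p + 18 per unit sold, so supply becomes qs = 4(p + 18) − 71.
Solving gives q = 113 with consumers paying $28 and producers receiving $46 (the $18 wedge).
Outlay = t · Q = 18 · 113 = $2034.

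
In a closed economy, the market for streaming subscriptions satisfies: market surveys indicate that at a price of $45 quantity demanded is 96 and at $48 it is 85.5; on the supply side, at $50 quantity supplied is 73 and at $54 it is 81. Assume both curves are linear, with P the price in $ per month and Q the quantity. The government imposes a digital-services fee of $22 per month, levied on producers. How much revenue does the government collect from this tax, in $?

Demand slope: (85.5 − 96)/(48 − 45) = -3.5, so Qd = 253.5 − 3.5P.
Supply slope: (81 − 73)/(54 − 50) = 2, so Qs = 2P − 27.
Before the tax: set 253.5 − 3.5P = 2P − 27 → P* = $51, Q* = 75.
With the tax collected from producers, supply shifts: Qs = 2(P − 22) − 27.
Solving gives Q = 47 with consumers paying $59 and producers receiving $37 (the $22 wedge).
Revenue = t · Q = 22 · 47 = $1034.

Tax revenue = $1034.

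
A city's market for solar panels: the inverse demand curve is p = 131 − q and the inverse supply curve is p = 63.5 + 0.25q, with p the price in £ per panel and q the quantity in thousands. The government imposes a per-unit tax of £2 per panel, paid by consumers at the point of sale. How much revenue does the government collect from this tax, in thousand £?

Tax revenue = £104.8 thousand.

Inverting to q(p) form: qd = 131 − p; qs = 4p − 254.
Before the tax: set 131 − p = 4p − 254 → p* = £77, q* = 54.
With the tax collected from consumers, demand (in seller-price terms) shifts: qd = 131 − (p + 2).
New equilibrium: consumers pay £78.6, sellers receive £76.6, q = 52.4. (Wedge: pb − ps = 2.)
Revenue = t · Q = 2 · 52.4 = £104.8.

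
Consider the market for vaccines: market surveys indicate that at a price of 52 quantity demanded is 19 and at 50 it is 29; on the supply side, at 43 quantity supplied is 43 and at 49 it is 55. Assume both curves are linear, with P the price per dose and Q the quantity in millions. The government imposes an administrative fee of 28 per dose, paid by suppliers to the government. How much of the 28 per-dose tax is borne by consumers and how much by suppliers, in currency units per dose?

Consumers bear 8 per dose; suppliers bear 20 per dose.

Demand slope: (29 − 19)/(50 − 52) = -5, so Qd = 279 − 5P.
Supply slope: (55 − 43)/(49 − 43) = 2, so Qs = 2P − 43.
Before the tax: set 279 − 5P = 2P − 43 → P* = 46, Q* = 49.
With the tax collected from suppliers, supply shifts: Qs = 2(P − 28) − 43.
Solving gives Q = 9 with consumers paying 54 and suppliers receiving 26 (the 28 wedge).
Burden on consumers: 8; on suppliers: 20. (They sum to 28.)
The less price-elastic side of the market bears the larger share of a per-unit tax.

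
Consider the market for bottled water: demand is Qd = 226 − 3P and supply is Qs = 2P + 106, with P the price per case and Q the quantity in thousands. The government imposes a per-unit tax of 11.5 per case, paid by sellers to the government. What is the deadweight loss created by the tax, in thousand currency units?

Before the tax: set 226 − 3P = 2P + 106 → P* = 24, Q* = 154.
With the tax collected from sellers, supply shifts: Qs = 2(P − 11.5) + 106.
Solving gives Q = 140.2 with buyers paying 28.6 and sellers receiving 17.1 (the 11.5 wedge).
Quantity falls by |ΔQ| = |154 − 140.2| = 13.8.
DWL = ½ · t · |ΔQ| = ½ · 11.5 · 13.8 = 79.35.

Deadweight loss = 79.35 thousand.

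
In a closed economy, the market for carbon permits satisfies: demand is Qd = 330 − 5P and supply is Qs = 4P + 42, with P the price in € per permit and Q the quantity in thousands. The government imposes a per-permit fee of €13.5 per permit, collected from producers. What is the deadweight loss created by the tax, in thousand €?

Without the tax, 330 − 5P = 4P + 42 gives 9P = 288, so P* = €32 and Q* = 170.
With the tax collected from producers, supply shifts: Qs = 4(P − 13.5) + 42.
Solving gives Q = 140 with buyers paying €38 and producers receiving €24.5 (the €13.5 wedge).
Quantity falls by |ΔQ| = |170 − 140| = 30.
DWL = ½ · t · |ΔQ| = ½ · 13.5 · 30 = €202.5.

Deadweight loss = €202.5 thousand.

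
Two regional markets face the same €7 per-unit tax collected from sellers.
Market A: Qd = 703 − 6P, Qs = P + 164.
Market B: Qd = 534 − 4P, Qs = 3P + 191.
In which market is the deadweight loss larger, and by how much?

Market B, by €21.

Market A: pre-tax P* = €77, Q* = 241; post-tax Q = 235; deadweight loss = €21.
Market B: pre-tax P* = €49, Q* = 338; post-tax Q = 326; deadweight loss = €42.
Difference: €21 vs €42 → market B is larger by €21.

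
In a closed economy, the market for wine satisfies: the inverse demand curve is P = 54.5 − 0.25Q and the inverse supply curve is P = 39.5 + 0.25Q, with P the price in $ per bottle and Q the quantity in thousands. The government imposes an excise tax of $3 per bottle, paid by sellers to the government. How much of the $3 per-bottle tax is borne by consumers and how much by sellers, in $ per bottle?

Consumers bear $1.5 per bottle; sellers bear $1.5 per bottle.

Rewrite in direct form: Qd = 218 − 4P and Qs = 4P − 158.
Without the tax, 218 − 4P = 4P − 158 gives 8P = 376, so P* = $47 and Q* = 30.
With the tax collected from sellers, supply shifts: Qs = 4(P − 3) − 158.
New equilibrium: consumers pay $48.5, sellers receive $45.5, Q = 24. (Wedge: Pb − Ps = 3.)
Burden on consumers: $1.5; on sellers: $1.5. (They sum to $3.)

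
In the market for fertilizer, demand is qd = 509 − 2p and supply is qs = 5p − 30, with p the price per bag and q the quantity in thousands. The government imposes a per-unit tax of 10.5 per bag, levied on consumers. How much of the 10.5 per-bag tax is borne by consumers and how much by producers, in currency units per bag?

Without the tax, 509 − 2p = 5p − 30 gives 7p = 539, so p* = 77 and q* = 355.
With the tax collected from consumers, demand (in seller-price terms) shifts: qd = 509 − 2(p + 10.5).
New equilibrium: consumers pay 84.5, producers receive 74, q = 340. (Wedge: pb − ps = 10.5.)
Burden on consumers: 7.5; on producers: 3. (They sum to 10.5.)
The less price-elastic side of the market bears the larger share of a per-unit tax.

Consumers bear 7.5 per bag; producers bear 3 per bag.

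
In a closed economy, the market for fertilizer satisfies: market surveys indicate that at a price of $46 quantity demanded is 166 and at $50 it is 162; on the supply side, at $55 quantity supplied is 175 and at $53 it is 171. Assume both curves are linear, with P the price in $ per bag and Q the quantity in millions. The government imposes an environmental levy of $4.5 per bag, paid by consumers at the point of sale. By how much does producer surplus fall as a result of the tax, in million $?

Producer surplus falls by $242.25 million.

Demand slope: (162 − 166)/(50 − 46) = -1, so Qd = 212 − P.
Supply slope: (171 − 175)/(53 − 55) = 2, so Qs = 2P + 65.
Without the tax, 212 − P = 2P + 65 gives 3P = 147, so P* = $49 and Q* = 163.
With the tax collected from consumers, demand (in seller-price terms) shifts: Qd = 212 − (P + 4.5).
New equilibrium: consumers pay $52, sellers receive $47.5, Q = 160. (Wedge: Pb − Ps = 4.5.)
ΔPS is the trapezoid between Q = 160 and Q = 163 of height $1.5: ½ · (163 + 160) · 1.5 = $242.25.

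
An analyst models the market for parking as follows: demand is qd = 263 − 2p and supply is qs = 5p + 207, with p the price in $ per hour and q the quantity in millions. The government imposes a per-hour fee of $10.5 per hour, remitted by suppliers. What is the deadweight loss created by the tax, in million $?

Deadweight loss = $78.75 million.

Without the tax, 263 − 2p = 5p + 207 gives 7p = 56, so p* = $8 and q* = 247.
With the tax collected from suppliers, supply shifts: qs = 5(p − 10.5) + 207.
New equilibrium: consumers pay $15.5, suppliers receive $5, q = 232. (Wedge: pb − ps = 10.5.)
Quantity falls by |ΔQ| = |247 − 232| = 15.
DWL = ½ · t · |ΔQ| = ½ · 10.5 · 15 = $78.75.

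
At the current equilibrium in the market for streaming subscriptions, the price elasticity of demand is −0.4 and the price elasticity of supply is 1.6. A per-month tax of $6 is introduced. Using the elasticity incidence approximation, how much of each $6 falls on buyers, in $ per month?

Buyers bear ≈ $4.8 per month.

Incidence ratio: buyers' share ≈ εs / (εs + |εd|) = 1.6 / (1.6 + 0.4) = 0.8.
So buyers bear ≈ 0.8 × $6 = $4.8; sellers bear $1.2.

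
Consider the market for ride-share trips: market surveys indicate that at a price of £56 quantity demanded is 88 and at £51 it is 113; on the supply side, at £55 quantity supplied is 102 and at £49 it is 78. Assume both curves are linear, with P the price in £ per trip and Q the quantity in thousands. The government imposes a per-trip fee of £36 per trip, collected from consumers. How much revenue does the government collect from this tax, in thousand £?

Tax revenue = £648 thousand.

Demand slope: (113 − 88)/(51 − 56) = -5, so Qd = 368 − 5P.
Supply slope: (78 − 102)/(49 − 55) = 4, so Qs = 4P − 118.
Without the tax, 368 − 5P = 4P − 118 gives 9P = 486, so P* = £54 and Q* = 98.
With the tax collected from consumers, demand (in seller-price terms) shifts: Qd = 368 − 5(P + 36).
Solving gives Q = 18 with consumers paying £70 and producers receiving £34 (the £36 wedge).
Revenue = t · Q = 36 · 18 = £648.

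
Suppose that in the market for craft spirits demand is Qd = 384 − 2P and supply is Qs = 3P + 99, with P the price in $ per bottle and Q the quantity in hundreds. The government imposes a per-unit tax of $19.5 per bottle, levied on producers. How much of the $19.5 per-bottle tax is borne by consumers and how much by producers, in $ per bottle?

Consumers bear $11.7 per bottle; producers bear $7.8 per bottle.

Without the tax, 384 − 2P = 3P + 99 gives 5P = 285, so P* = $57 and Q* = 270.
With the tax collected from producers, supply shifts: Qs = 3(P − 19.5) + 99.
Solving gives Q = 246.6 with consumers paying $68.7 and producers receiving $49.2 (the $19.5 wedge).
Burden on consumers: $11.7; on producers: $7.8. (They sum to $19.5.)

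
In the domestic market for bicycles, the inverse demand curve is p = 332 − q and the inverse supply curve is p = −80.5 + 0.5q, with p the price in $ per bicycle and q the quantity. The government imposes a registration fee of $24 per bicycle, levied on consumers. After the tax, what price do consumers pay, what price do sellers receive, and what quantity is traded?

Consumers pay $73; sellers receive $49; quantity = 259.

Rewrite in direct form: qd = 332 − p and qs = 2p + 161.
Without the tax, 332 − p = 2p + 161 gives 3p = 171, so p* = $57 and q* = 275.
With the tax collected from consumers, demand (in seller-price terms) shifts: qd = 332 − (p + 24).
New equilibrium: consumers pay $73, sellers receive $49, q = 259. (Wedge: pb − ps = 24.)
The less price-elastic side of the market bears the larger share of a per-unit tax.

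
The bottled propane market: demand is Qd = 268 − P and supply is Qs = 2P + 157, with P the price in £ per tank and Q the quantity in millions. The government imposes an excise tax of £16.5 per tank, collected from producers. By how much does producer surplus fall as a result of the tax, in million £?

Producer surplus falls by £1240.25 million.

Without the tax, 268 − P = 2P + 157 gives 3P = 111, so P* = £37 and Q* = 231.
With the tax collected from producers, supply shifts: Qs = 2(P − 16.5) + 157.
Solving gives Q = 220 with buyers paying £48 and producers receiving £31.5 (the £16.5 wedge).
ΔPS is the trapezoid between Q = 220 and Q = 231 of height £5.5: ½ · (231 + 220) · 5.5 = £1240.25.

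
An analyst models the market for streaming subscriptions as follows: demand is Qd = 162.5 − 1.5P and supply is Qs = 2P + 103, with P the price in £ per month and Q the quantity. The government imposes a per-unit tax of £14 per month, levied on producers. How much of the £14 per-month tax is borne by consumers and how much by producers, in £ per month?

Before the tax: set 162.5 − 1.5P = 2P + 103 → P* = £17, Q* = 137.
With the tax collected from producers, supply shifts: Qs = 2(P − 14) + 103.
New equilibrium: consumers pay £25, producers receive £11, Q = 125. (Wedge: Pb − Ps = 14.)
Burden on consumers: £8; on producers: £6. (They sum to £14.)
The less price-elastic side of the market bears the larger share of a per-unit tax.

Consumers bear £8 per month; producers bear £6 per month.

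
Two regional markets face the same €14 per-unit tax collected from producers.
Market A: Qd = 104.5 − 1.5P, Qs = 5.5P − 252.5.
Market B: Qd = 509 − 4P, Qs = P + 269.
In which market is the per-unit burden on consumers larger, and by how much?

Market A, by €8.2.

Market A: pre-tax P* = €51, Q* = 28; post-tax Q = 11.5; per-unit burden on consumers = €11.
Market B: pre-tax P* = €48, Q* = 317; post-tax Q = 305.8; per-unit burden on consumers = €2.8.
Difference: €11 vs €2.8 → market A is larger by €8.2.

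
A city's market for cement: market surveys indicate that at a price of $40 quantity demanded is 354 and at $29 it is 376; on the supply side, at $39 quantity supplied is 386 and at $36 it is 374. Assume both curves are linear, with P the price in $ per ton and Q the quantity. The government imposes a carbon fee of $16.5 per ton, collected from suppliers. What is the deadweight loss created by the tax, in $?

Deadweight loss = $181.5.

Demand slope: (376 − 354)/(29 − 40) = -2, so Qd = 434 − 2P.
Supply slope: (374 − 386)/(36 − 39) = 4, so Qs = 4P + 230.
Without the tax, 434 − 2P = 4P + 230 gives 6P = 204, so P* = $34 and Q* = 366.
With the tax collected from suppliers, supply shifts: Qs = 4(P − 16.5) + 230.
Solving gives Q = 344 with buyers paying $45 and suppliers receiving $28.5 (the $16.5 wedge).
Quantity falls by |ΔQ| = |366 − 344| = 22.
DWL = ½ · t · |ΔQ| = ½ · 16.5 · 22 = $181.5.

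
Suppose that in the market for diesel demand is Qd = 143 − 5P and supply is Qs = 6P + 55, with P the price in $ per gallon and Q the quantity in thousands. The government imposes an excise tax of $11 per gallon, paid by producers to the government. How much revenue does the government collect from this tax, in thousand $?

Before the tax: set 143 − 5P = 6P + 55 → P* = $8, Q* = 103.
With the tax collected from producers, supply shifts: Qs = 6(P − 11) + 55.
Solving gives Q = 73 with consumers paying $14 and producers receiving $3 (the $11 wedge).
Revenue = t · Q = 11 · 73 = $803.

Tax revenue = $803 thousand.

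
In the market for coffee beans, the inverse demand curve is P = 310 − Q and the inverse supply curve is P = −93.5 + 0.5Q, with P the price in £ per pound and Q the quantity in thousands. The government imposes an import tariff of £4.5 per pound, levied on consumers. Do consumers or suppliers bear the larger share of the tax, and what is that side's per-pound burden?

Consumers bear the larger share: £3 per pound.

Rewrite in direct form: Qd = 310 − P and Qs = 2P + 187.
Without the tax, 310 − P = 2P + 187 gives 3P = 123, so P* = £41 and Q* = 269.
With the tax collected from consumers, demand (in seller-price terms) shifts: Qd = 310 − (P + 4.5).
Solving gives Q = 266 with consumers paying £44 and suppliers receiving £39.5 (the £4.5 wedge).
Per-pound burden: consumers £3, suppliers £1.5.
Consumers take the larger share because demand is less price-elastic here (demand slope 1 vs supply slope 2).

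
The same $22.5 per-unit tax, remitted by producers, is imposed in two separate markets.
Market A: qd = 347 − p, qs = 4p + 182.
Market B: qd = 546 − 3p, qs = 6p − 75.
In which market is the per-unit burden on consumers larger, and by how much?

Market A: pre-tax p* = $33, q* = 314; post-tax q = 296; per-unit burden on consumers = $18.
Market B: pre-tax p* = $69, q* = 339; post-tax q = 294; per-unit burden on consumers = $15.
Difference: $18 vs $15 → market A is larger by $3.

Market A, by $3.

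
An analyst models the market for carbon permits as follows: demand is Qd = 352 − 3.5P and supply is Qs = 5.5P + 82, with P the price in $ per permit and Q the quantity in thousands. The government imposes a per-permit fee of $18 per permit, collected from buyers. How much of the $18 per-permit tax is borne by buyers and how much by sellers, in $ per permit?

Before the tax: set 352 − 3.5P = 5.5P + 82 → P* = $30, Q* = 247.
With the tax collected from buyers, demand (in seller-price terms) shifts: Qd = 352 − 3.5(P + 18).
New equilibrium: buyers pay $41, sellers receive $23, Q = 208.5. (Wedge: Pb − Ps = 18.)
Burden on buyers: $11; on sellers: $7. (They sum to $18.)
The less price-elastic side of the market bears the larger share of a per-unit tax.

Buyers bear $11 per permit; sellers bear $7 per permit.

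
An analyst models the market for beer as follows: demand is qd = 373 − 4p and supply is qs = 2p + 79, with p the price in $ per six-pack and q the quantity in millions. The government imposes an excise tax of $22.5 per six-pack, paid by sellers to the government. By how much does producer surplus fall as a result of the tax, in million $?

Producer surplus falls by $2430 million.

Without the tax, 373 − 4p = 2p + 79 gives 6p = 294, so p* = $49 and q* = 177.
With the tax collected from sellers, supply shifts: qs = 2(p − 22.5) + 79.
New equilibrium: buyers pay $56.5, sellers receive $34, q = 147. (Wedge: pb − ps = 22.5.)
ΔPS is the trapezoid between Q = 147 and Q = 177 of height $15: ½ · (177 + 147) · 15 = $2430.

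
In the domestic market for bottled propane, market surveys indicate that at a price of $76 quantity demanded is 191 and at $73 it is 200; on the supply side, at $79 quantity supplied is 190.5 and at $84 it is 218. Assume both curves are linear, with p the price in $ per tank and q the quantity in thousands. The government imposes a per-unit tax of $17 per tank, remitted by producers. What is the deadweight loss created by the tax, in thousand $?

Deadweight loss = $280.5 thousand.

Demand slope: (200 − 191)/(73 − 76) = -3, so qd = 419 − 3p.
Supply slope: (218 − 190.5)/(84 − 79) = 5.5, so qs = 5.5p − 244.
Without the tax, 419 − 3p = 5.5p − 244 gives 8.5p = 663, so p* = $78 and q* = 185.
With the tax collected from producers, supply shifts: qs = 5.5(p − 17) − 244.
Solving gives q = 152 with buyers paying $89 and producers receiving $72 (the $17 wedge).
Quantity falls by |ΔQ| = |185 − 152| = 33.
DWL = ½ · t · |ΔQ| = ½ · 17 · 33 = $280.5.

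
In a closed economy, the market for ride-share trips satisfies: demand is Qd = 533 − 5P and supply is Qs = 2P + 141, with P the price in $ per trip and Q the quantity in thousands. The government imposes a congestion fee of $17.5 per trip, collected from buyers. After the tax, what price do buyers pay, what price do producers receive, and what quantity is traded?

Before the tax: set 533 − 5P = 2P + 141 → P* = $56, Q* = 253.
With the tax collected from buyers, demand (in seller-price terms) shifts: Qd = 533 − 5(P + 17.5).
Solving gives Q = 228 with buyers paying $61 and producers receiving $43.5 (the $17.5 wedge).

Buyers pay $61; producers receive $43.5; quantity = 228.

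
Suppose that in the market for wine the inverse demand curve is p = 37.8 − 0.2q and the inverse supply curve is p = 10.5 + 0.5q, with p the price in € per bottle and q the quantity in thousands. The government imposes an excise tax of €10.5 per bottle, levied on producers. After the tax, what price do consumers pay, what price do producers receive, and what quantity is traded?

Consumers pay €33; producers receive €22.5; quantity = 24.

Inverting to q(p) form: qd = 189 − 5p; qs = 2p − 21.
Before the tax: set 189 − 5p = 2p − 21 → p* = €30, q* = 39.
With the tax collected from producers, supply shifts: qs = 2(p − 10.5) − 21.
New equilibrium: consumers pay €33, producers receive €22.5, q = 24. (Wedge: pb − ps = 10.5.)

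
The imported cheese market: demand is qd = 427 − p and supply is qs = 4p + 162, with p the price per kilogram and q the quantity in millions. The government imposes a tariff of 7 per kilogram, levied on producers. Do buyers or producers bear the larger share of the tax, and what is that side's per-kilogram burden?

Buyers bear the larger share: 5.6 per kilogram.

Without the tax, 427 − p = 4p + 162 gives 5p = 265, so p* = 53 and q* = 374.
With the tax collected from producers, supply shifts: qs = 4(p − 7) + 162.
Solving gives q = 368.4 with buyers paying 58.6 and producers receiving 51.6 (the 7 wedge).
Per-kilogram burden: buyers 5.6, producers 1.4.
Buyers take the larger share because demand is less price-elastic here (demand slope 1 vs supply slope 4).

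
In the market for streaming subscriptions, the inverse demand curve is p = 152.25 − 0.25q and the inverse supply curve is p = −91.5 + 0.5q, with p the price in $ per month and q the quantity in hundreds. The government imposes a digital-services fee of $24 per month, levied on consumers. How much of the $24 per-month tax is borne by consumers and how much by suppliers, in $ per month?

Inverting to q(p) form: qd = 609 − 4p; qs = 2p + 183.
Before the tax: set 609 − 4p = 2p + 183 → p* = $71, q* = 325.
With the tax collected from consumers, demand (in seller-price terms) shifts: qd = 609 − 4(p + 24).
New equilibrium: consumers pay $79, suppliers receive $55, q = 293. (Wedge: pb − ps = 24.)
Burden on consumers: $8; on suppliers: $16. (They sum to $24.)
The less price-elastic side of the market bears the larger share of a per-unit tax.

Consumers bear $8 per month; suppliers bear $16 per month.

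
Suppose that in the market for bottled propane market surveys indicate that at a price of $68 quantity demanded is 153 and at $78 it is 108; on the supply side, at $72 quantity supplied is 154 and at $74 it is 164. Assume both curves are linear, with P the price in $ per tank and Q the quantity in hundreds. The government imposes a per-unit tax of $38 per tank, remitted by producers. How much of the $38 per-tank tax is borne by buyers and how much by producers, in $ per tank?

Buyers bear $20 per tank; producers bear $18 per tank.

Demand slope: (108 − 153)/(78 − 68) = -4.5, so Qd = 459 − 4.5P.
Supply slope: (164 − 154)/(74 − 72) = 5, so Qs = 5P − 206.
Without the tax, 459 − 4.5P = 5P − 206 gives 9.5P = 665, so P* = $70 and Q* = 144.
With the tax collected from producers, supply shifts: Qs = 5(P − 38) − 206.
New equilibrium: buyers pay $90, producers receive $52, Q = 54. (Wedge: Pb − Ps = 38.)
Burden on buyers: $20; on producers: $18. (They sum to $38.)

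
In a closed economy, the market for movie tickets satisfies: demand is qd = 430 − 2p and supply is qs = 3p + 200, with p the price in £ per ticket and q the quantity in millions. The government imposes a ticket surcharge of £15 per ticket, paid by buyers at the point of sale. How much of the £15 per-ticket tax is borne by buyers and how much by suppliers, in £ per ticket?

Buyers bear £9 per ticket; suppliers bear £6 per ticket.

Without the tax, 430 − 2p = 3p + 200 gives 5p = 230, so p* = £46 and q* = 338.
With the tax collected from buyers, demand (in seller-price terms) shifts: qd = 430 − 2(p + 15).
New equilibrium: buyers pay £55, suppliers receive £40, q = 320. (Wedge: pb − ps = 15.)
Burden on buyers: £9; on suppliers: £6. (They sum to £15.)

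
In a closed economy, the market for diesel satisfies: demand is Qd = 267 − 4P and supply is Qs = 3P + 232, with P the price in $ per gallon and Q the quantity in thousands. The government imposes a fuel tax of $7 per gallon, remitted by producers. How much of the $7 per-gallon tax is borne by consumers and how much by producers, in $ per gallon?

Consumers bear $3 per gallon; producers bear $4 per gallon.

Without the tax, 267 − 4P = 3P + 232 gives 7P = 35, so P* = $5 and Q* = 247.
With the tax collected from producers, supply shifts: Qs = 3(P − 7) + 232.
Solving gives Q = 235 with consumers paying $8 and producers receiving $1 (the $7 wedge).
Burden on consumers: $3; on producers: $4. (They sum to $7.)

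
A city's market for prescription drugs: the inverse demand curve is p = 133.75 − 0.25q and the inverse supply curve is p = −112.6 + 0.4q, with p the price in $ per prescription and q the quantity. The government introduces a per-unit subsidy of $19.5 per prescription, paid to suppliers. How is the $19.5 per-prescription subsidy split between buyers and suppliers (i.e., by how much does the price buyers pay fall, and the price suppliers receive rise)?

Inverting to q(p) form: qd = 535 − 4p; qs = 2.5p + 281.5.
Before the subsidy: set 535 − 4p = 2.5p + 281.5 → p* = $39, q* = 379.
With a per-unit subsidy paid to suppliers, each receives p + 19.5 per unit sold, so supply becomes qs = 2.5(p + 19.5) + 281.5.
Solving gives q = 409 with buyers paying $31.5 and suppliers receiving $51 (the $19.5 wedge).
Gain to buyers: $7.5; to suppliers: $12. (They sum to $19.5.)

Buyers gain $7.5 per prescription; suppliers gain $12 per prescription.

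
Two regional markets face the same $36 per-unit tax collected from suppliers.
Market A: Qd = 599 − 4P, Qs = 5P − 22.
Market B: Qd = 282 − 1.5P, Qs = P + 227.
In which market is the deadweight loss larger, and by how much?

Market A, by $1051.2.

Market A: pre-tax P* = $69, Q* = 323; post-tax Q = 243; deadweight loss = $1440.
Market B: pre-tax P* = $22, Q* = 249; post-tax Q = 227.4; deadweight loss = $388.8.
Difference: $1440 vs $388.8 → market A is larger by $1051.2.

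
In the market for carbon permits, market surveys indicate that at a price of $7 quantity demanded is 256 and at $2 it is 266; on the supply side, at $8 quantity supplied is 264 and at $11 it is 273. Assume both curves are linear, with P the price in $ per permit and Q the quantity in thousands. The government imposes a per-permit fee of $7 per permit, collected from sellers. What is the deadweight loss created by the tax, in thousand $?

Demand slope: (266 − 256)/(2 − 7) = -2, so Qd = 270 − 2P.
Supply slope: (273 − 264)/(11 − 8) = 3, so Qs = 3P + 240.
Without the tax, 270 − 2P = 3P + 240 gives 5P = 30, so P* = $6 and Q* = 258.
With the tax collected from sellers, supply shifts: Qs = 3(P − 7) + 240.
New equilibrium: consumers pay $10.2, sellers receive $3.2, Q = 249.6. (Wedge: Pb − Ps = 7.)
Quantity falls by |ΔQ| = |258 − 249.6| = 8.4.
DWL = ½ · t · |ΔQ| = ½ · 7 · 8.4 = $29.4.

Deadweight loss = $29.4 thousand.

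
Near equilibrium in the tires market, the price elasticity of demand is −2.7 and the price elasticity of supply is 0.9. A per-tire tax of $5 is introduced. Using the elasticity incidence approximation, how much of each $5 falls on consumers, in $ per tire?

Consumers bear ≈ $1.25 per tire.

Incidence ratio: consumers' share ≈ εs / (εs + |εd|) = 0.9 / (0.9 + 2.7) = 0.25.
So consumers bear ≈ 0.25 × $5 = $1.25; producers bear $3.75.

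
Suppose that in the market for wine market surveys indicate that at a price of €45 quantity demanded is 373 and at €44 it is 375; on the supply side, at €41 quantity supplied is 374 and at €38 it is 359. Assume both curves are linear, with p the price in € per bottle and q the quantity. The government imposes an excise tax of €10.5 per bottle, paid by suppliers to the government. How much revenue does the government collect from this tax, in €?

Demand slope: (375 − 373)/(44 − 45) = -2, so qd = 463 − 2p.
Supply slope: (359 − 374)/(38 − 41) = 5, so qs = 5p + 169.
Before the tax: set 463 − 2p = 5p + 169 → p* = €42, q* = 379.
With the tax collected from suppliers, supply shifts: qs = 5(p − 10.5) + 169.
Solving gives q = 364 with consumers paying €49.5 and suppliers receiving €39 (the €10.5 wedge).
Revenue = t · Q = 10.5 · 364 = €3822.

Tax revenue = €3822.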